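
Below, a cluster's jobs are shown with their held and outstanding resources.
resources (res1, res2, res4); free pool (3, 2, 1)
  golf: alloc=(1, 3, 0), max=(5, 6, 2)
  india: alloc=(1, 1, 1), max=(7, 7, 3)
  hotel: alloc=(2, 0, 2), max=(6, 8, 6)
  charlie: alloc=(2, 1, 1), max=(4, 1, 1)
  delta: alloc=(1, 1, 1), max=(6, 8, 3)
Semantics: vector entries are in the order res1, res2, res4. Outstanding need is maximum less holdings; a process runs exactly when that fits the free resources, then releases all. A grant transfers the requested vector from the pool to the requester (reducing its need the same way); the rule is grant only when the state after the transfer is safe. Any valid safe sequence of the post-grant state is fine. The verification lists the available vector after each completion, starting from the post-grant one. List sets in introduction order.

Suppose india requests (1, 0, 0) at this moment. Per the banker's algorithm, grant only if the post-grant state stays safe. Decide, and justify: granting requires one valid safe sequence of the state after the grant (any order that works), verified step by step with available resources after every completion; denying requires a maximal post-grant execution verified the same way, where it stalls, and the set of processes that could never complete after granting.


GRANT. The post-grant state is safe; one safe sequence: charlie, golf, india, delta, hotel.
Key observation: even at the reduced pool (2, 2, 1), charlie fits immediately, so safety survives the grant.
Verifying the post-grant state step by step:
  pool = (2, 2, 1)
  charlie needs (2, 0, 0) <= (2, 2, 1) -> finishes; pool += (2, 1, 1) = (4, 3, 2)
  golf needs (4, 3, 2) <= (4, 3, 2) -> finishes; pool += (1, 3, 0) = (5, 6, 2)
  india needs (5, 6, 2) <= (5, 6, 2) -> finishes; pool += (2, 1, 1) = (7, 7, 3)
  delta needs (5, 7, 2) <= (7, 7, 3) -> finishes; pool += (1, 1, 1) = (8, 8, 4)
  hotel needs (4, 8, 4) <= (8, 8, 4) -> finishes; pool += (2, 0, 2) = (10, 8, 6)


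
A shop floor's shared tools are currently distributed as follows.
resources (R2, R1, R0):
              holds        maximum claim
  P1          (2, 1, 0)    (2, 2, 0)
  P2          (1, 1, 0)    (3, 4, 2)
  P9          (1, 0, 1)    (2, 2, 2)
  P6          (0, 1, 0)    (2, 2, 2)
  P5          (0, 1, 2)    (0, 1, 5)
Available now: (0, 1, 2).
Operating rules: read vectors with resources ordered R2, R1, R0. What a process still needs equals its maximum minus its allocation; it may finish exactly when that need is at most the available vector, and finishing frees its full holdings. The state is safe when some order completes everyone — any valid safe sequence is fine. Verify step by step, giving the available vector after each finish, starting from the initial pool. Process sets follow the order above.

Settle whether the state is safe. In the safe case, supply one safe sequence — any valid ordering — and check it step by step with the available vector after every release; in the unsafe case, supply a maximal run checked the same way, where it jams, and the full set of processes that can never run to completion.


The state is SAFE; one workable sequence: P1, P9, P5, P6, P2.
Key observation: the order's first zero-slack moment is P1 ((0, 1, 0) needed, (0, 1, 2) free — a requested resource with nothing to spare).
Check, step by step:
  pool = (0, 1, 2)
  P1 needs (0, 1, 0) <= (0, 1, 2) -> finishes; pool += (2, 1, 0) = (2, 2, 2)
  P9 needs (1, 2, 1) <= (2, 2, 2) -> finishes; pool += (1, 0, 1) = (3, 2, 3)
  P5 needs (0, 0, 3) <= (3, 2, 3) -> finishes; pool += (0, 1, 2) = (3, 3, 5)
  P6 needs (2, 1, 2) <= (3, 3, 5) -> finishes; pool += (0, 1, 0) = (3, 4, 5)
  P2 needs (2, 3, 2) <= (3, 4, 5) -> finishes; pool += (1, 1, 0) = (4, 5, 5)


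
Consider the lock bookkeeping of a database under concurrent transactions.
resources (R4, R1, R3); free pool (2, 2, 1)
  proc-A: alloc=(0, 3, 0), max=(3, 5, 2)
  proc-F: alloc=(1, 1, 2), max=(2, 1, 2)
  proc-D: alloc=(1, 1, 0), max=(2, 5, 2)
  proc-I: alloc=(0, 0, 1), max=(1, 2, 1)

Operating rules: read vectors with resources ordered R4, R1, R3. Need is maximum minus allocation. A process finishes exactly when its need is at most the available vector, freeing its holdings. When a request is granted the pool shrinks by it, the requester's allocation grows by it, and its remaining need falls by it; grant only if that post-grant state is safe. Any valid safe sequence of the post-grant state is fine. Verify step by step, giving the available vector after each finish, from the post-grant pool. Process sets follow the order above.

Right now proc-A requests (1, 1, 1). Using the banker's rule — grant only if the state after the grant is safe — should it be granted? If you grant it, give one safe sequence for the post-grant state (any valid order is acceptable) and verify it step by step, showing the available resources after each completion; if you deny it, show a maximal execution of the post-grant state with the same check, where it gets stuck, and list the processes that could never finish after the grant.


GRANT. The post-grant state is safe; one safe sequence: proc-F, proc-I, proc-A, proc-D.
Key observation: (1, 1, 0) free after granting still covers proc-F first, and each release covers the next.
Verifying the post-grant state step by step:
  pool = (1, 1, 0)
  run proc-F (needs (1, 0, 0), free (1, 1, 0)); after release of (1, 1, 2) the pool is (2, 2, 2)
  run proc-I (needs (1, 2, 0), free (2, 2, 2)); after release of (0, 0, 1) the pool is (2, 2, 3)
  run proc-A (needs (2, 1, 1), free (2, 2, 3)); after release of (1, 4, 1) the pool is (3, 6, 4)
  run proc-D (needs (1, 4, 2), free (3, 6, 4)); after release of (1, 1, 0) the pool is (4, 7, 4)


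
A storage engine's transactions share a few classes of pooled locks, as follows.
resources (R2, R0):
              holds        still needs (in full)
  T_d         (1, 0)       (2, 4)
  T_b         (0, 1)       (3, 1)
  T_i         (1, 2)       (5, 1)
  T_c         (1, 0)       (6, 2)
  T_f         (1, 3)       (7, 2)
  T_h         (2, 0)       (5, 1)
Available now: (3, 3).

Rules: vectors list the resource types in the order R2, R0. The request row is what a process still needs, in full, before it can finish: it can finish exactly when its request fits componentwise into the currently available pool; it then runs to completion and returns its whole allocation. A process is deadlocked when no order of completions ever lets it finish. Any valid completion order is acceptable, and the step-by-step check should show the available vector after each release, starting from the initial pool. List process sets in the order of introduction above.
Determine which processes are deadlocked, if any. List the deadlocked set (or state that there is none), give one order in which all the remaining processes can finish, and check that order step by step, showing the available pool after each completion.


The deadlocked set is T_i, T_c, T_f and T_h.
Key observation: no order helps: past T_b, T_d, the free pool tops out at (4, 4), below what each blocked process needs in R2.
One completion order for the rest: T_b, T_d. Check, step by step:
  pool = (3, 3)
  T_b needs (3, 1) <= (3, 3) -> finishes; pool += (0, 1) = (3, 4)
  T_d needs (2, 4) <= (3, 4) -> finishes; pool += (1, 0) = (4, 4)
The blocked processes can never fit:
  blocked: T_i wants (5, 1), pool (4, 4) — not enough R2
  blocked: T_c wants (6, 2), pool (4, 4) — not enough R2
  blocked: T_f wants (7, 2), pool (4, 4) — not enough R2
  blocked: T_h wants (5, 1), pool (4, 4) — not enough R2


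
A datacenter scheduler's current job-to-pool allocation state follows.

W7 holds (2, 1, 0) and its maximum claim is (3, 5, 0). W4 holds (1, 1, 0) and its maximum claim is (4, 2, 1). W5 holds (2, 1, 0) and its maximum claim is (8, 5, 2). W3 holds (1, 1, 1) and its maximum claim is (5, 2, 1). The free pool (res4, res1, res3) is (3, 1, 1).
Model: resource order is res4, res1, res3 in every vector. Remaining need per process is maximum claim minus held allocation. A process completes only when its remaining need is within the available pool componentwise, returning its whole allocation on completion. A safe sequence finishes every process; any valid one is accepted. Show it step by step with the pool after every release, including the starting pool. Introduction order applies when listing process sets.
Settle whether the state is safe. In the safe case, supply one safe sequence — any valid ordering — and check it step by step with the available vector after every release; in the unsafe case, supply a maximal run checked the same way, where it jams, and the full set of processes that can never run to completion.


The state is UNSAFE.
Key observation: after W4, W3 complete, (5, 3, 2) is the best the pool ever gets, yet each leftover process wants more res1.
Going as far as possible: W4, W3; after that, nothing fits. Step-by-step check:
  pool = (3, 1, 1)
  run W4 (needs (3, 1, 1), free (3, 1, 1)); after release of (1, 1, 0) the pool is (4, 2, 1)
  run W3 (needs (4, 1, 0), free (4, 2, 1)); after release of (1, 1, 1) the pool is (5, 3, 2)
  W7 cannot run: need (1, 4, 0) vs free (5, 3, 2) (insufficient res1)
  W5 cannot run: need (6, 4, 2) vs free (5, 3, 2) (insufficient res4 and res1)
Processes that can never finish: W7 and W5.


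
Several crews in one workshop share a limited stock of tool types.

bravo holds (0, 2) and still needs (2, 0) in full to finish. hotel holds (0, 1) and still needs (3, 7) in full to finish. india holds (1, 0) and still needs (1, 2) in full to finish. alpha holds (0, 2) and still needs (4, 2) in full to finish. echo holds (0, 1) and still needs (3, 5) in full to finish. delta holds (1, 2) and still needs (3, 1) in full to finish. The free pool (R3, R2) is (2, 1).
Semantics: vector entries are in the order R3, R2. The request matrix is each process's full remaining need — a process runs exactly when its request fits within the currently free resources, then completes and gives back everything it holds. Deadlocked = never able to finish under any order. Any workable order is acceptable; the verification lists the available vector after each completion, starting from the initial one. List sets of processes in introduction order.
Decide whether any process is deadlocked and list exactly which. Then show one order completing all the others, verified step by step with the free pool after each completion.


Nothing here is deadlocked.
Key observation: bravo fits the free pool immediately, and its release cascades until everyone finishes.
A valid finishing order for the others: bravo, india, delta, alpha, hotel, echo. Check, step by step:
  pool = (2, 1)
  run bravo (needs (2, 0), free (2, 1)); after release of (0, 2) the pool is (2, 3)
  run india (needs (1, 2), free (2, 3)); after release of (1, 0) the pool is (3, 3)
  run delta (needs (3, 1), free (3, 3)); after release of (1, 2) the pool is (4, 5)
  run alpha (needs (4, 2), free (4, 5)); after release of (0, 2) the pool is (4, 7)
  run hotel (needs (3, 7), free (4, 7)); after release of (0, 1) the pool is (4, 8)
  run echo (needs (3, 5), free (4, 8)); after release of (0, 1) the pool is (4, 9)


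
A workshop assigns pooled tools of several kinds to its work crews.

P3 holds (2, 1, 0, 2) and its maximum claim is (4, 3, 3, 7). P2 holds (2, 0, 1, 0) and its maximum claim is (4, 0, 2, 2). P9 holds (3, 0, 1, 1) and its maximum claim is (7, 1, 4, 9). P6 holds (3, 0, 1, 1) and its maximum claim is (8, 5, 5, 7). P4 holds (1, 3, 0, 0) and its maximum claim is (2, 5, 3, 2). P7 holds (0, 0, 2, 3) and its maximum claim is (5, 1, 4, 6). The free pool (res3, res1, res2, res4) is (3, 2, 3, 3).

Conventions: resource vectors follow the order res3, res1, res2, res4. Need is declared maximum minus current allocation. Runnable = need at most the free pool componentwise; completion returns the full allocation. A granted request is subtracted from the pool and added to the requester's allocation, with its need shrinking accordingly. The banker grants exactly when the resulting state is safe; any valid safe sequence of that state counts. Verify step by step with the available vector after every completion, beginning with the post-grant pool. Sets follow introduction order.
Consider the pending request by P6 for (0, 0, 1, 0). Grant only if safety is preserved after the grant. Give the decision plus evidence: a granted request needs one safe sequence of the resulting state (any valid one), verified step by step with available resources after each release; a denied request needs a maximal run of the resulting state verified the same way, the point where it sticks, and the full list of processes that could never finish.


GRANT. The post-grant state is safe; one safe sequence: P2, P4, P7, P3, P6, P9.
Key observation: even at the reduced pool (3, 2, 2, 3), P2 fits immediately, so safety survives the grant.
Verifying the post-grant state step by step:
  pool = (3, 2, 2, 3)
  run P2 (needs (2, 0, 1, 2), free (3, 2, 2, 3)); after release of (2, 0, 1, 0) the pool is (5, 2, 3, 3)
  run P4 (needs (1, 2, 3, 2), free (5, 2, 3, 3)); after release of (1, 3, 0, 0) the pool is (6, 5, 3, 3)
  run P7 (needs (5, 1, 2, 3), free (6, 5, 3, 3)); after release of (0, 0, 2, 3) the pool is (6, 5, 5, 6)
  run P3 (needs (2, 2, 3, 5), free (6, 5, 5, 6)); after release of (2, 1, 0, 2) the pool is (8, 6, 5, 8)
  run P6 (needs (5, 5, 3, 6), free (8, 6, 5, 8)); after release of (3, 0, 2, 1) the pool is (11, 6, 7, 9)
  run P9 (needs (4, 1, 3, 8), free (11, 6, 7, 9)); after release of (3, 0, 1, 1) the pool is (14, 6, 8, 10)


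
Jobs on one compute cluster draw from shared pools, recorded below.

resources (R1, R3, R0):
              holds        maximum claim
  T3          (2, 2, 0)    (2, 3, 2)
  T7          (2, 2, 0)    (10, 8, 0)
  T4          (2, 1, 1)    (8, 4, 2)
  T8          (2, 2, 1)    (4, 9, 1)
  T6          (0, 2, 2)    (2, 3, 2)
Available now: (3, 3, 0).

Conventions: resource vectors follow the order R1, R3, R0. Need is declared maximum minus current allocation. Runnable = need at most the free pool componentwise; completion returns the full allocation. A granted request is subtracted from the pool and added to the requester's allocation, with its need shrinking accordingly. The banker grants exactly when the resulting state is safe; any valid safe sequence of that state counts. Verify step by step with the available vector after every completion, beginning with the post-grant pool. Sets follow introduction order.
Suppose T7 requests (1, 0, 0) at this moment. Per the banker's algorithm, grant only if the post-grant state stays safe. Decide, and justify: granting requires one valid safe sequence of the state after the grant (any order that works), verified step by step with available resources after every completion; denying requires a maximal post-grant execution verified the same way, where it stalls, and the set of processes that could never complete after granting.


GRANT. The post-grant state is safe; one safe sequence: T6, T3, T8, T4, T7.
Key observation: granting shrinks the pool to (2, 3, 0), yet T6 still fits and the chain goes through.
Step-by-step check of the post-grant state:
  pool = (2, 3, 0)
  run T6 (needs (2, 1, 0), free (2, 3, 0)); after release of (0, 2, 2) the pool is (2, 5, 2)
  run T3 (needs (0, 1, 2), free (2, 5, 2)); after release of (2, 2, 0) the pool is (4, 7, 2)
  run T8 (needs (2, 7, 0), free (4, 7, 2)); after release of (2, 2, 1) the pool is (6, 9, 3)
  run T4 (needs (6, 3, 1), free (6, 9, 3)); after release of (2, 1, 1) the pool is (8, 10, 4)
  run T7 (needs (7, 6, 0), free (8, 10, 4)); after release of (3, 2, 0) the pool is (11, 12, 4)


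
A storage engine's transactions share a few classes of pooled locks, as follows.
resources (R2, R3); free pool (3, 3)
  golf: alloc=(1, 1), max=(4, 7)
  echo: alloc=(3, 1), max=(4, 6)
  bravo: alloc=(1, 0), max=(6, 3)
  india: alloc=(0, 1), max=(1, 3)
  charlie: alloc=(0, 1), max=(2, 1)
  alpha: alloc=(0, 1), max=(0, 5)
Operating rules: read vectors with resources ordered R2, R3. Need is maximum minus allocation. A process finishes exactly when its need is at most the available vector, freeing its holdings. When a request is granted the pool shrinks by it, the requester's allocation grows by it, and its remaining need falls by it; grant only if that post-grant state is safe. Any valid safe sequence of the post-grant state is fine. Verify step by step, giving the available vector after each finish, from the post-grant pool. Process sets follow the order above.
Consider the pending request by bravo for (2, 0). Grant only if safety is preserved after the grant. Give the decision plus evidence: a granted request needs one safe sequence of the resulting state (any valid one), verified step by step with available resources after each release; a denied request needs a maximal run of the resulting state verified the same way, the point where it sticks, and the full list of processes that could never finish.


GRANT — the state after the grant stays safe, e.g. via india, alpha, echo, bravo, charlie, golf.
Key observation: even at the reduced pool (1, 3), india fits immediately, so safety survives the grant.
Check on the post-grant state, step by step:
  pool = (1, 3)
  india: need (1, 2) fits (1, 3); releases (0, 1), pool now (1, 4)
  alpha: need (0, 4) fits (1, 4); releases (0, 1), pool now (1, 5)
  echo: need (1, 5) fits (1, 5); releases (3, 1), pool now (4, 6)
  bravo: need (3, 3) fits (4, 6); releases (3, 0), pool now (7, 6)
  charlie: need (2, 0) fits (7, 6); releases (0, 1), pool now (7, 7)
  golf: need (3, 6) fits (7, 7); releases (1, 1), pool now (8, 8)


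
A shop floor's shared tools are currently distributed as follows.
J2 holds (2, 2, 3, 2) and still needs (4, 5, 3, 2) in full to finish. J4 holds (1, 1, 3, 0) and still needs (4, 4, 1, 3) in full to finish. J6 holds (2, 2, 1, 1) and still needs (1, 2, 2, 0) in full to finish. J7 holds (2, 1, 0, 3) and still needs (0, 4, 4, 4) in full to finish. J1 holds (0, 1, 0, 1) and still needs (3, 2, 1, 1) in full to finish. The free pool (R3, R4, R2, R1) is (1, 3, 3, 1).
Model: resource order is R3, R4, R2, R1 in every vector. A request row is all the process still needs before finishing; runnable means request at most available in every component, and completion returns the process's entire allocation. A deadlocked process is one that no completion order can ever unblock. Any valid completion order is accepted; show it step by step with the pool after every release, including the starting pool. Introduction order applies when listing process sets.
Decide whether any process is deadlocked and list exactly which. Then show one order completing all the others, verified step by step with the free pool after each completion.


The deadlocked set is J2, J4 and J7.
Key observation: after J6, J1 the pool peaks at (3, 6, 4, 3), and each blocked process is short somewhere: J2 on R3; J4 on R3; J7 on R1.
One completion order for the rest: J6, J1. Walking it through:
  pool = (1, 3, 3, 1)
  J6 needs (1, 2, 2, 0) <= (1, 3, 3, 1) -> finishes; pool += (2, 2, 1, 1) = (3, 5, 4, 2)
  J1 needs (3, 2, 1, 1) <= (3, 5, 4, 2) -> finishes; pool += (0, 1, 0, 1) = (3, 6, 4, 3)
The stuck group stays short no matter what:
  J2 cannot run: need (4, 5, 3, 2) vs free (3, 6, 4, 3) (insufficient R3)
  J4 cannot run: need (4, 4, 1, 3) vs free (3, 6, 4, 3) (insufficient R3)
  J7 cannot run: need (0, 4, 4, 4) vs free (3, 6, 4, 3) (insufficient R1)


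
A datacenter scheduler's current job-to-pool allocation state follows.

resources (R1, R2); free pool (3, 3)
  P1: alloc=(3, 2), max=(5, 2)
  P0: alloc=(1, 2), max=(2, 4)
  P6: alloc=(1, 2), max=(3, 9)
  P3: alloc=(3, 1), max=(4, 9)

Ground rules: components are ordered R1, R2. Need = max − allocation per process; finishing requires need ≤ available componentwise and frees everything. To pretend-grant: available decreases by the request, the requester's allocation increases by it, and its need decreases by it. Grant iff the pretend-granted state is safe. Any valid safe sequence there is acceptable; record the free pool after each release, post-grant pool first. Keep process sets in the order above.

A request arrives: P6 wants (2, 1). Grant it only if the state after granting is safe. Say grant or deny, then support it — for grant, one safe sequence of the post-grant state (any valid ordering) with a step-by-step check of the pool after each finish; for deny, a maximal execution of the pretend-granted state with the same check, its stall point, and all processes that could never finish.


GRANT: granting preserves safety; a valid post-grant sequence is P0, P1, P6, P3.
Key observation: even at the reduced pool (1, 2), P0 fits immediately, so safety survives the grant.
Verifying the post-grant state step by step:
  pool = (1, 2)
  P0: need (1, 2) fits (1, 2); releases (1, 2), pool now (2, 4)
  P1: need (2, 0) fits (2, 4); releases (3, 2), pool now (5, 6)
  P6: need (0, 6) fits (5, 6); releases (3, 3), pool now (8, 9)
  P3: need (1, 8) fits (8, 9); releases (3, 1), pool now (11, 10)


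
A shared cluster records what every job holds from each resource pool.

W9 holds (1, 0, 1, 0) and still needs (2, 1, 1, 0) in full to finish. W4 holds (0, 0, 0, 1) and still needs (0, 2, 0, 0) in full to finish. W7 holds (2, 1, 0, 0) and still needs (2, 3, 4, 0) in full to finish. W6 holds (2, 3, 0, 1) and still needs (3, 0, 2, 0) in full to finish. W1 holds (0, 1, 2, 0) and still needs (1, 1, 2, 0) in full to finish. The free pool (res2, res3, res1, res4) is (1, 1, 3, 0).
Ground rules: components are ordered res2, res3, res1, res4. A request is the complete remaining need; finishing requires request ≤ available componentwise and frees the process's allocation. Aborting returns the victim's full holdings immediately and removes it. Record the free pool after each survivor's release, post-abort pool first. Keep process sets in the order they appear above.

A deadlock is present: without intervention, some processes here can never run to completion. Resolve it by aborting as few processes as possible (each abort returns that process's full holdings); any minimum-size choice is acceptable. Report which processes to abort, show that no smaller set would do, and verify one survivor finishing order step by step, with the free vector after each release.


Minimum abort set: W6.
Key observation: W7 could never have finished before the abort; with (2, 3, 0, 1) returned by W6, it fits at step 2.
No smaller set exists: with zero aborts the deadlock remains.
One survivor order: W1, W7, W9, W4. Step-by-step check (post-abort pool first):
  pool = (3, 4, 3, 1)
  W1: need (1, 1, 2, 0) fits (3, 4, 3, 1); releases (0, 1, 2, 0), pool now (3, 5, 5, 1)
  W7: need (2, 3, 4, 0) fits (3, 5, 5, 1); releases (2, 1, 0, 0), pool now (5, 6, 5, 1)
  W9: need (2, 1, 1, 0) fits (5, 6, 5, 1); releases (1, 0, 1, 0), pool now (6, 6, 6, 1)
  W4: need (0, 2, 0, 0) fits (6, 6, 6, 1); releases (0, 0, 0, 1), pool now (6, 6, 6, 2)


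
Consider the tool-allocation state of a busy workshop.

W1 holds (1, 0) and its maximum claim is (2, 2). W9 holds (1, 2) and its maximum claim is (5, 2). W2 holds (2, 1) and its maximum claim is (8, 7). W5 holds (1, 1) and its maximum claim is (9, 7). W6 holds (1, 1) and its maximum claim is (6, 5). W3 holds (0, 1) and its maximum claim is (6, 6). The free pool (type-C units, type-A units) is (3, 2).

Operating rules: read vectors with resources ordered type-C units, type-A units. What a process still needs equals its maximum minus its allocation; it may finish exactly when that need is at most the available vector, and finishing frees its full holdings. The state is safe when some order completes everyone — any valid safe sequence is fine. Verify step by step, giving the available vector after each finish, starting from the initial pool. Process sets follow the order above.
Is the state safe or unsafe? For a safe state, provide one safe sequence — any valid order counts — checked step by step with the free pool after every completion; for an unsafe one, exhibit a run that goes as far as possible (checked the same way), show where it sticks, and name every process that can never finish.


SAFE. One safe sequence: W1, W9, W6, W3, W2, W5.
Key observation: W1 marks the first exact bind of the order: its need (1, 2) fits the free (3, 2) with zero slack on a requested resource.
Verifying each step:
  pool = (3, 2)
  W1: need (1, 2) fits (3, 2); releases (1, 0), pool now (4, 2)
  W9: need (4, 0) fits (4, 2); releases (1, 2), pool now (5, 4)
  W6: need (5, 4) fits (5, 4); releases (1, 1), pool now (6, 5)
  W3: need (6, 5) fits (6, 5); releases (0, 1), pool now (6, 6)
  W2: need (6, 6) fits (6, 6); releases (2, 1), pool now (8, 7)
  W5: need (8, 6) fits (8, 7); releases (1, 1), pool now (9, 8)


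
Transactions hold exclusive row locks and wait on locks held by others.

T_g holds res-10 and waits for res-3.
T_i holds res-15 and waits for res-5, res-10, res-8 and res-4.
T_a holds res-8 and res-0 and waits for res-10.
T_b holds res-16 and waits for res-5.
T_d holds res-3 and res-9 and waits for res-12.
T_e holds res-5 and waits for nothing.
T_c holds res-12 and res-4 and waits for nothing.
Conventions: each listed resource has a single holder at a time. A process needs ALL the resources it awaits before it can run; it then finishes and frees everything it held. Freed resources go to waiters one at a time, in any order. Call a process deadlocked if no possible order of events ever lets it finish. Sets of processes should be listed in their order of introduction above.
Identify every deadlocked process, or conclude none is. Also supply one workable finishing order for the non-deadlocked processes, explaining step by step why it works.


No process is deadlocked.
Key observation: although several processes wait, no cycle exists — each chain bottoms out at a free runner.
A valid finishing order for the others: T_c, T_d, T_g, T_a, T_e, T_i, T_b.
Check, step by step:
  run T_c (it waits on nothing); releases res-12 and res-4
  run T_d (all its waits — res-12 — are resolved); releases res-3 and res-9
  run T_g (all its waits — res-3 — are resolved); releases res-10
  run T_a (all its waits — res-10 — are resolved); releases res-8 and res-0
  run T_e (it waits on nothing); releases res-5
  run T_i (all its waits — res-5, res-10, res-8 and res-4 — are resolved); releases res-15
  run T_b (all its waits — res-5 — are resolved); releases res-16


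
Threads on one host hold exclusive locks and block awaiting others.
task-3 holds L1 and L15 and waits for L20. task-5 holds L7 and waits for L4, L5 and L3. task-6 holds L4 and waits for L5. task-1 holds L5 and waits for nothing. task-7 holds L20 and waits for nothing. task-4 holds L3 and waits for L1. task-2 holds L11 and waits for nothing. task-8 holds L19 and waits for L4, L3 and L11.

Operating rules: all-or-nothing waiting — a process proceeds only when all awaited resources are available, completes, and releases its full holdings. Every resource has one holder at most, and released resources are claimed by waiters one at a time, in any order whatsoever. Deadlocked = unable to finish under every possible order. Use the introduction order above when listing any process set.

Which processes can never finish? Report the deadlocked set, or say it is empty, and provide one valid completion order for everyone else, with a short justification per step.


The deadlocked set is empty.
Key observation: although several processes wait, no cycle exists — each chain bottoms out at a free runner.
The rest can finish in the order task-1, task-7, task-6, task-3, task-2, task-4, task-5, task-8.
Verifying each step:
  task-1: no waits; runs immediately, freeing L5
  task-7: no waits; runs immediately, freeing L20
  run task-6 (all its waits — L5 — are resolved); releases L4
  run task-3 (all its waits — L20 — are resolved); releases L1 and L15
  task-2: no waits; runs immediately, freeing L11
  run task-4 (all its waits — L1 — are resolved); releases L3
  run task-5 (all its waits — L4, L5 and L3 — are resolved); releases L7
  run task-8 (all its waits — L4, L3 and L11 — are resolved); releases L19


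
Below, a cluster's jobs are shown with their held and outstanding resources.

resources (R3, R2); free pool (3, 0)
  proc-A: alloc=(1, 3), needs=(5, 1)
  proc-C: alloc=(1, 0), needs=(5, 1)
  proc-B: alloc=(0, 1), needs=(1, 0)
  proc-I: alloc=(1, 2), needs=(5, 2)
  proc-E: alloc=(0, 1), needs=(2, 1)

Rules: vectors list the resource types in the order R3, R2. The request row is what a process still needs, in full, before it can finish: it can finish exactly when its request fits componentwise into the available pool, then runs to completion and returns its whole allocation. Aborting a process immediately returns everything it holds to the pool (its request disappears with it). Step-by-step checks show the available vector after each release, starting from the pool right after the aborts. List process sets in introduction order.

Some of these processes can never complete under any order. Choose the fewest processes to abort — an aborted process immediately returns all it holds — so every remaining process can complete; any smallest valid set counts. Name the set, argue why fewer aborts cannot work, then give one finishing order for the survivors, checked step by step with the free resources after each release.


Abort proc-C and proc-I.
Key observation: the returned (2, 2) from proc-C and proc-I is what brings proc-A — unrunnable before, under any order — into play at step 3.
Why nothing smaller works — every single abort fails: proc-A alone leaves proc-C blocked (short on R3); proc-C alone leaves proc-A blocked (short on R3); proc-B alone leaves proc-A blocked (short on R3); proc-I alone leaves proc-A blocked (short on R3); proc-E alone leaves proc-A blocked (short on R3).
One survivor order: proc-B, proc-E, proc-A. Verifying each step (post-abort pool first):
  pool = (5, 2)
  proc-B needs (1, 0) <= (5, 2) -> finishes; pool += (0, 1) = (5, 3)
  proc-E needs (2, 1) <= (5, 3) -> finishes; pool += (0, 1) = (5, 4)
  proc-A needs (5, 1) <= (5, 4) -> finishes; pool += (1, 3) = (6, 7)


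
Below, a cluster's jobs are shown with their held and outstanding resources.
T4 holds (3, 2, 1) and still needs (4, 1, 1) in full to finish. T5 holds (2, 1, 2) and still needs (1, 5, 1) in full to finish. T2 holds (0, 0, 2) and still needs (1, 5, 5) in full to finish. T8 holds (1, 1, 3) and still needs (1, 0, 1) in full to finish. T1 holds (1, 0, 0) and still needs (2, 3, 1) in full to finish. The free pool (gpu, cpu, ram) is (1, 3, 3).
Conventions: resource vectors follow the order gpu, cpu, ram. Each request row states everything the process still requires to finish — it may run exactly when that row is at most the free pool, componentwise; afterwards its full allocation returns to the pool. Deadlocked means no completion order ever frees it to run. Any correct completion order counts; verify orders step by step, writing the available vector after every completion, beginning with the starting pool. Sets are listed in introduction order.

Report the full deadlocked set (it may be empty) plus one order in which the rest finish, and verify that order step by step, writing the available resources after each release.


Deadlocked set: T4, T5 and T2.
Key observation: after T8, T1 the pool peaks at (3, 4, 6), and each blocked process is short somewhere: T4 on gpu; T5 on cpu; T2 on cpu.
The rest can finish in the order T8, T1. Step-by-step check:
  pool = (1, 3, 3)
  T8: need (1, 0, 1) fits (1, 3, 3); releases (1, 1, 3), pool now (2, 4, 6)
  T1: need (2, 3, 1) fits (2, 4, 6); releases (1, 0, 0), pool now (3, 4, 6)
None of the blocked processes ever fits:
  T4 still needs (4, 1, 1) but only (3, 4, 6) is free — short on gpu
  T5 still needs (1, 5, 1) but only (3, 4, 6) is free — short on cpu
  T2 still needs (1, 5, 5) but only (3, 4, 6) is free — short on cpu


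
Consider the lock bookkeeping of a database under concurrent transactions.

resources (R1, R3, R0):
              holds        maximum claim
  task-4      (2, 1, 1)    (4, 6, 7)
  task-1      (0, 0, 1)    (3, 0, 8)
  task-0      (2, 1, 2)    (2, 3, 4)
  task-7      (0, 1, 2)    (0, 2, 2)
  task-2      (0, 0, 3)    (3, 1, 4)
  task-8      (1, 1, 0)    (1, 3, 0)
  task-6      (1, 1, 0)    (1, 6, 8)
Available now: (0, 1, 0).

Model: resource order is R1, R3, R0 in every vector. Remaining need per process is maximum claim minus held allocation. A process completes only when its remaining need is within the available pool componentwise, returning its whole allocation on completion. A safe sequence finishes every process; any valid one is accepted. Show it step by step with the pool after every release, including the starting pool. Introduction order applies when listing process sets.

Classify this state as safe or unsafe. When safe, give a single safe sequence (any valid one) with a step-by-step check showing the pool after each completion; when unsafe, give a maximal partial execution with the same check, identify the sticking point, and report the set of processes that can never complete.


The state is UNSAFE.
Key observation: the wall is R3: completing task-7, task-8, task-0, task-2, task-1 brings the pool only to (3, 4, 8), and all the rest need more.
A maximal execution: task-7, task-8, task-0, task-2, task-1 — then nothing else fits. Check, step by step:
  pool = (0, 1, 0)
  task-7 needs (0, 1, 0) <= (0, 1, 0) -> finishes; pool += (0, 1, 2) = (0, 2, 2)
  task-8 needs (0, 2, 0) <= (0, 2, 2) -> finishes; pool += (1, 1, 0) = (1, 3, 2)
  task-0 needs (0, 2, 2) <= (1, 3, 2) -> finishes; pool += (2, 1, 2) = (3, 4, 4)
  task-2 needs (3, 1, 1) <= (3, 4, 4) -> finishes; pool += (0, 0, 3) = (3, 4, 7)
  task-1 needs (3, 0, 7) <= (3, 4, 7) -> finishes; pool += (0, 0, 1) = (3, 4, 8)
  task-4 still needs (2, 5, 6) but only (3, 4, 8) is free — short on R3
  task-6 still needs (0, 5, 8) but only (3, 4, 8) is free — short on R3
Never able to finish: task-4 and task-6.


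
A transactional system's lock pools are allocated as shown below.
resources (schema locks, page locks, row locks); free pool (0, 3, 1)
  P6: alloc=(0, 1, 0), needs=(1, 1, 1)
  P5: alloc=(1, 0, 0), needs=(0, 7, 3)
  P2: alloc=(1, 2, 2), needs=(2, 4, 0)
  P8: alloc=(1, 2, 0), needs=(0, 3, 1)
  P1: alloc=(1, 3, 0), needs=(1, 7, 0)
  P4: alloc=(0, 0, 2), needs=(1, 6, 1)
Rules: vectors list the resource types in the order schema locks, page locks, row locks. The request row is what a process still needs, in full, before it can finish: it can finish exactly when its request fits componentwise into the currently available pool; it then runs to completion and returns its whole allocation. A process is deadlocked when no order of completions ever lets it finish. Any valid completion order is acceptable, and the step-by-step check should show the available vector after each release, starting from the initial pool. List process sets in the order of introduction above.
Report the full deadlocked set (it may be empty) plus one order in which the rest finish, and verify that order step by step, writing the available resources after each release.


Deadlocked set: P5, P2 and P1.
Key observation: after P8, P6, P4 the pool peaks at (1, 6, 3), and each blocked process is short somewhere: P5 on page locks; P2 on schema locks; P1 on page locks.
The rest can finish in the order P8, P6, P4. Walking it through:
  pool = (0, 3, 1)
  P8: need (0, 3, 1) fits (0, 3, 1); releases (1, 2, 0), pool now (1, 5, 1)
  P6: need (1, 1, 1) fits (1, 5, 1); releases (0, 1, 0), pool now (1, 6, 1)
  P4: need (1, 6, 1) fits (1, 6, 1); releases (0, 0, 2), pool now (1, 6, 3)
None of the blocked processes ever fits:
  P5 still needs (0, 7, 3) but only (1, 6, 3) is free — short on page locks
  P2 still needs (2, 4, 0) but only (1, 6, 3) is free — short on schema locks
  P1 still needs (1, 7, 0) but only (1, 6, 3) is free — short on page locks


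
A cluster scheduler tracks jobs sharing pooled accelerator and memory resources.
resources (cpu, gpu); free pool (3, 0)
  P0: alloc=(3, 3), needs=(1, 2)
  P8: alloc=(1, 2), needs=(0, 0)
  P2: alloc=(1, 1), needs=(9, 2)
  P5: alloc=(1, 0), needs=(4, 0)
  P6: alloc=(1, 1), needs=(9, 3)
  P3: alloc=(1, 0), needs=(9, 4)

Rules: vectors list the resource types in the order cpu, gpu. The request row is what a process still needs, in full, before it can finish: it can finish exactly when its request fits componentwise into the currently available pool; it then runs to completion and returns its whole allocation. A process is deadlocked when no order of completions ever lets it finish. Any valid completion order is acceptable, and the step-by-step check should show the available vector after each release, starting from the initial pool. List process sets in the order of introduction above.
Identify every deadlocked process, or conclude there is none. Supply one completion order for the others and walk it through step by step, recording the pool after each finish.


The deadlocked set is P2, P6 and P3.
Key observation: the pool after P8, P0, P5 is (8, 5); every surviving request exceeds it in cpu, so progress ends there.
One completion order for the rest: P8, P0, P5. Walking it through:
  pool = (3, 0)
  P8: need (0, 0) fits (3, 0); releases (1, 2), pool now (4, 2)
  P0: need (1, 2) fits (4, 2); releases (3, 3), pool now (7, 5)
  P5: need (4, 0) fits (7, 5); releases (1, 0), pool now (8, 5)
The blocked processes can never fit:
  blocked: P2 wants (9, 2), pool (8, 5) — not enough cpu
  blocked: P6 wants (9, 3), pool (8, 5) — not enough cpu
  blocked: P3 wants (9, 4), pool (8, 5) — not enough cpu


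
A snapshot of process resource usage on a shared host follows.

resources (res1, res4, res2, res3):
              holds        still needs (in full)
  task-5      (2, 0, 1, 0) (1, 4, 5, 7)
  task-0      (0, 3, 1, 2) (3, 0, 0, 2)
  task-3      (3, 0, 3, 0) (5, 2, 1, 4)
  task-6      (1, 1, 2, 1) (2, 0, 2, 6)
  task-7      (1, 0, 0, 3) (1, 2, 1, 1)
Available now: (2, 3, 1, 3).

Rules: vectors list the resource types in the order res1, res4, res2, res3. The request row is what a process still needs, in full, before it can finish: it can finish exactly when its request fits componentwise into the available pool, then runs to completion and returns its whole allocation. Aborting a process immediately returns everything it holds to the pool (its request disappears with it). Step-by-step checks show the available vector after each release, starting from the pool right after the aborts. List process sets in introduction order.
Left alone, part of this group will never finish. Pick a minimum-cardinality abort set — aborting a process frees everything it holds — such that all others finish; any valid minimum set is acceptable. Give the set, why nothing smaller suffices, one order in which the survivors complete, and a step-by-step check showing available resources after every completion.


Minimum abort set: task-3.
Key observation: aborting task-3 returns (3, 0, 3, 0), and task-5 — hopeless before — runs at step 4 with the returned capacity in the pool.
No smaller set exists: with zero aborts the deadlock remains.
One survivor order: task-7, task-0, task-6, task-5. Check, step by step (post-abort pool first):
  pool = (5, 3, 4, 3)
  task-7: need (1, 2, 1, 1) fits (5, 3, 4, 3); releases (1, 0, 0, 3), pool now (6, 3, 4, 6)
  task-0: need (3, 0, 0, 2) fits (6, 3, 4, 6); releases (0, 3, 1, 2), pool now (6, 6, 5, 8)
  task-6: need (2, 0, 2, 6) fits (6, 6, 5, 8); releases (1, 1, 2, 1), pool now (7, 7, 7, 9)
  task-5: need (1, 4, 5, 7) fits (7, 7, 7, 9); releases (2, 0, 1, 0), pool now (9, 7, 8, 9)


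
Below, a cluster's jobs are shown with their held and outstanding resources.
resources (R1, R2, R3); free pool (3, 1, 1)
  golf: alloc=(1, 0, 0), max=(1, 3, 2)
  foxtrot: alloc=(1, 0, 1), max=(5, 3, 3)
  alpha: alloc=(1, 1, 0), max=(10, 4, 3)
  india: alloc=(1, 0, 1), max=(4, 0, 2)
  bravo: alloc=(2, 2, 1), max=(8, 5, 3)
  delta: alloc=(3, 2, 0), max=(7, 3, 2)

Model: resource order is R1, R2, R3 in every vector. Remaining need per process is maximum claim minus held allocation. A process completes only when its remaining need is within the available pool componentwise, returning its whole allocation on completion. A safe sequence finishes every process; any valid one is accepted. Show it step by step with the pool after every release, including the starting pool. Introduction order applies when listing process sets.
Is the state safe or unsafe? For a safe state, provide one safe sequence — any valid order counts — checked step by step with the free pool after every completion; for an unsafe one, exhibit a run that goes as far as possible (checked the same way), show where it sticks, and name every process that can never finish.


The state is SAFE; one workable sequence: india, delta, golf, foxtrot, bravo, alpha.
Key observation: india marks the first exact bind of the order: its need (3, 0, 1) fits the free (3, 1, 1) with zero slack on a requested resource.
Step-by-step check:
  pool = (3, 1, 1)
  india needs (3, 0, 1) <= (3, 1, 1) -> finishes; pool += (1, 0, 1) = (4, 1, 2)
  delta needs (4, 1, 2) <= (4, 1, 2) -> finishes; pool += (3, 2, 0) = (7, 3, 2)
  golf needs (0, 3, 2) <= (7, 3, 2) -> finishes; pool += (1, 0, 0) = (8, 3, 2)
  foxtrot needs (4, 3, 2) <= (8, 3, 2) -> finishes; pool += (1, 0, 1) = (9, 3, 3)
  bravo needs (6, 3, 2) <= (9, 3, 3) -> finishes; pool += (2, 2, 1) = (11, 5, 4)
  alpha needs (9, 3, 3) <= (11, 5, 4) -> finishes; pool += (1, 1, 0) = (12, 6, 4)
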